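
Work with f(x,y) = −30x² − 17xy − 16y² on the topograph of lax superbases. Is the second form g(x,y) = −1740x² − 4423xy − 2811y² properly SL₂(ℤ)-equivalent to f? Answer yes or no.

D₁ = -1631, D₂ = -1631
f is negative-definite; reduce −f:
−f: flip: (30,17,16)→(16,-17,30)
−f: translate: b→15 (≡-17 mod 32), so (16,-17,30)→(16,15,29)
−f: reduced (well bottom): (16,15,29) with a≤c, −a<b≤a
flip sign back: reduced form of f is (-16,-15,-29)
g is negative-definite; reduce −g:
−g: translate: b→943 (≡4423 mod 3480), so (1740,4423,2811)→(1740,943,128)
−g: flip: (1740,943,128)→(128,-943,1740)
−g: translate: b→81 (≡-943 mod 256), so (128,-943,1740)→(128,81,16)
−g: flip: (128,81,16)→(16,-81,128)
−g: translate: b→15 (≡-81 mod 32), so (16,-81,128)→(16,15,29)
−g: reduced (well bottom): (16,15,29) with a≤c, −a<b≤a
flip sign back: reduced form of g is (-16,-15,-29)
reduced forms (-16, -15, -29) vs (-16, -15, -29) ⇒ equivalent

yes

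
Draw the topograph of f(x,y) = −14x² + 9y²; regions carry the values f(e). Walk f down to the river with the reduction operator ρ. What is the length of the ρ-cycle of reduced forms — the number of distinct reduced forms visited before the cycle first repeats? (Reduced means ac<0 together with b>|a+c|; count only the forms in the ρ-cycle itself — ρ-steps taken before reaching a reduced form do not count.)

D = 504, ⌊√D⌋ = 22
descent: ρ → (9,18,-5)  [lands on river]
river: ρ → (-5,22,1)
river: ρ → (1,22,-5)
river: ρ → (-5,18,9)
ρ-cycle length = 4 (tail of 1 descent step not counted)

4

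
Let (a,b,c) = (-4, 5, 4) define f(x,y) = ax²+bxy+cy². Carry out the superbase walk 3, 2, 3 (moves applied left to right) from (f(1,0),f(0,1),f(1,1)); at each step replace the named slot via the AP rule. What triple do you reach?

start (-4,4,5) = (f(1,0),f(0,1),f(1,1))
replace slot 3: 2·((-4)+4) − 5 = -5 → (-4,4,-5)
replace slot 2: 2·((-4)+(-5)) − 4 = -22 → (-4,-22,-5)
replace slot 3: 2·((-4)+(-22)) − (-5) = -47 → (-4,-22,-47)

-4,-22,-47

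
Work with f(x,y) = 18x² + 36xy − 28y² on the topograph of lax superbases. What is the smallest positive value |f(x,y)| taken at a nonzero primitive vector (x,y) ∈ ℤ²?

river: ρ → (-28,20,26)
river: ρ → (26,32,-22)
river: ρ → (-22,56,2)
river: ρ → (2,56,-22)
river: ρ → (-22,32,26)
river: ρ → (26,20,-28)
river: ρ → (-28,36,18)
river: ρ → (18,36,-28)
closes: descent 0, river 8
min |a| on river = 2

2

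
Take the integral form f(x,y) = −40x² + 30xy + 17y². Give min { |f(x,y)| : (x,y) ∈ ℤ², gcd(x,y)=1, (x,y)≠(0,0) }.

river: ρ → (17,38,-32)
river: ρ → (-32,26,23)
river: ρ → (23,20,-35)
river: ρ → (-35,50,8)
river: ρ → (8,46,-47)
river: ρ → (-47,48,7)
river: ρ → (7,50,-40)
river: ρ → (-40,30,17)
closes: descent 0, river 8
min |a| on river = 7

7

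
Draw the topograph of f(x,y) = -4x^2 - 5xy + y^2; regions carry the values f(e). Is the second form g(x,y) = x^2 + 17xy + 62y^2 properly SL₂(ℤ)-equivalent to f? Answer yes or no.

D₁ = 41, D₂ = 41
river cycle of f (length 10): (1, 5, -4), (-4, 3, 2), (2, 5, -2), (-2, 3, 4), (4, 5, -1), (-1, 5, 4), (4, 3, -2), (-2, 5, 2), (2, 3, -4), (-4, 5, 1)
river cycle of g (length 10): (1, 5, -4), (-4, 3, 2), (2, 5, -2), (-2, 3, 4), (4, 5, -1), (-1, 5, 4), (4, 3, -2), (-2, 5, 2), (2, 3, -4), (-4, 5, 1)
cycles coincide ⇒ equivalent

yes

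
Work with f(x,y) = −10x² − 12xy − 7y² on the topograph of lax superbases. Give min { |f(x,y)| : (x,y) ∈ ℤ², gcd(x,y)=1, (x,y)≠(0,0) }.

translate: b→-8 (≡12 mod 20), so (10,12,7)→(10,-8,5)
flip: (10,-8,5)→(5,8,10)
translate: b→-2 (≡8 mod 10), so (5,8,10)→(5,-2,7)
reduced (well bottom): (5,-2,7) with a≤c, −a<b≤a
well minimum |f| = |-5| = 5 (negative-definite)

5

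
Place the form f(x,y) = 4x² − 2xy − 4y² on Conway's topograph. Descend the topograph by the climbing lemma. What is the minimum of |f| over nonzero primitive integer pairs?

descent: ρ → (-4,2,4)  [lands on river]
river: ρ → (4,6,-2)
river: ρ → (-2,6,4)
river: ρ → (4,2,-4)
river: ρ → (-4,6,2)
river: ρ → (2,6,-4)
closes: descent 1, river 6
min |a| on river = 2

2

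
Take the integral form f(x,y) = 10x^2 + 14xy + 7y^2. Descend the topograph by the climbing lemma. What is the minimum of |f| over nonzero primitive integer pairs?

translate: b→-6 (≡14 mod 20), so (10,14,7)→(10,-6,3)
flip: (10,-6,3)→(3,6,10)
translate: b→0 (≡6 mod 6), so (3,6,10)→(3,0,7)
reduced (well bottom): (3,0,7) with a≤c, −a<b≤a
well minimum = a = 3

3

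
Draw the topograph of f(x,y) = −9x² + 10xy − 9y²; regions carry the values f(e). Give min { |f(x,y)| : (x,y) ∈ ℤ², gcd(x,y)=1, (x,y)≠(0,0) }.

translate: b→8 (≡-10 mod 18), so (9,-10,9)→(9,8,8)
flip: (9,8,8)→(8,-8,9)
translate: b→8 (≡-8 mod 16), so (8,-8,9)→(8,8,9)
reduced (well bottom): (8,8,9) with a≤c, −a<b≤a
well minimum |f| = |-8| = 8 (negative-definite)

8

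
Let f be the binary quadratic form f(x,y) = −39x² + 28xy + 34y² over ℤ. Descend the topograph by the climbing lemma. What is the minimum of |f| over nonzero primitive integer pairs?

river: ρ → (34,40,-33)
river: ρ → (-33,26,41)
river: ρ → (41,56,-18)
river: ρ → (-18,52,47)
river: ρ → (47,42,-23)
river: ρ → (-23,50,39)
river: ρ → (39,28,-34)
river: ρ → (-34,40,33)
river: ρ → (33,26,-41)
river: ρ → (-41,56,18)
river: ρ → (18,52,-47)
river: ρ → (-47,42,23)
river: ρ → (23,50,-39)
river: ρ → (-39,28,34)
closes: descent 0, river 14
min |a| on river = 18

18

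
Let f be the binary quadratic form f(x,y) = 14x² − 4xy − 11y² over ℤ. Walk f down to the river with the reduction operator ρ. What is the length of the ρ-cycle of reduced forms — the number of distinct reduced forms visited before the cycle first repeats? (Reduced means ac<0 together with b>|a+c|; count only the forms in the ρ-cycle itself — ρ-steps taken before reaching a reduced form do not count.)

D = 632, ⌊√D⌋ = 25
descent: ρ → (-11,4,14)  [lands on river]
river: ρ → (14,24,-1)
river: ρ → (-1,24,14)
river: ρ → (14,4,-11)
river: ρ → (-11,18,7)
river: ρ → (7,24,-2)
river: ρ → (-2,24,7)
river: ρ → (7,18,-11)
ρ-cycle length = 8 (tail of 1 descent step not counted)

8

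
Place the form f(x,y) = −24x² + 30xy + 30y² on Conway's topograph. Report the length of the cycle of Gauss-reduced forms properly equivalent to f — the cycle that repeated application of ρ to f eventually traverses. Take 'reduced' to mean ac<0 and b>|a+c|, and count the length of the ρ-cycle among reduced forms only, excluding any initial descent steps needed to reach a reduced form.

D = 3780, ⌊√D⌋ = 61
river: ρ → (30,30,-24)
river: ρ → (-24,18,36)
river: ρ → (36,54,-6)
river: ρ → (-6,54,36)
river: ρ → (36,18,-24)
river: ρ → (-24,30,30)
ρ-cycle length = 6 (tail of 0 descent steps not counted)

6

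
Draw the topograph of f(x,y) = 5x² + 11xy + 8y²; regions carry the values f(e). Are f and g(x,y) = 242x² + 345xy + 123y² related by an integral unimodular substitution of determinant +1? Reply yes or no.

D₁ = -39, D₂ = -39
f: translate: b→1 (≡11 mod 10), so (5,11,8)→(5,1,2)
f: flip: (5,1,2)→(2,-1,5)
f: reduced (well bottom): (2,-1,5) with a≤c, −a<b≤a
g: translate: b→-139 (≡345 mod 484), so (242,345,123)→(242,-139,20)
g: flip: (242,-139,20)→(20,139,242)
g: translate: b→19 (≡139 mod 40), so (20,139,242)→(20,19,5)
g: flip: (20,19,5)→(5,-19,20)
g: translate: b→1 (≡-19 mod 10), so (5,-19,20)→(5,1,2)
g: flip: (5,1,2)→(2,-1,5)
g: reduced (well bottom): (2,-1,5) with a≤c, −a<b≤a
reduced forms (2, -1, 5) vs (2, -1, 5) ⇒ equivalent

yes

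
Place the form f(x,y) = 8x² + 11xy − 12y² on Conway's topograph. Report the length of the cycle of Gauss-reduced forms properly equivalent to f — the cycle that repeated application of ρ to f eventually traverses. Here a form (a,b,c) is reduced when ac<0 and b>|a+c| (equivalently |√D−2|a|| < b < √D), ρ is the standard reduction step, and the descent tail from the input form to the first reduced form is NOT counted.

D = 505, ⌊√D⌋ = 22
river: ρ → (-12,13,7)
river: ρ → (7,15,-10)
river: ρ → (-10,5,12)
river: ρ → (12,19,-3)
river: ρ → (-3,17,18)
river: ρ → (18,19,-2)
river: ρ → (-2,21,8)
river: ρ → (8,11,-12)
ρ-cycle length = 8 (tail of 0 descent steps not counted)

8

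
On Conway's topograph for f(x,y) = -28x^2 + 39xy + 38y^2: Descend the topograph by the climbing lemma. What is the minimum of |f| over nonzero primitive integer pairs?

river: ρ → (38,37,-29)
river: ρ → (-29,21,46)
river: ρ → (46,71,-4)
river: ρ → (-4,73,28)
river: ρ → (28,39,-38)
river: ρ → (-38,37,29)
river: ρ → (29,21,-46)
river: ρ → (-46,71,4)
river: ρ → (4,73,-28)
river: ρ → (-28,39,38)
closes: descent 0, river 10
min |a| on river = 4

4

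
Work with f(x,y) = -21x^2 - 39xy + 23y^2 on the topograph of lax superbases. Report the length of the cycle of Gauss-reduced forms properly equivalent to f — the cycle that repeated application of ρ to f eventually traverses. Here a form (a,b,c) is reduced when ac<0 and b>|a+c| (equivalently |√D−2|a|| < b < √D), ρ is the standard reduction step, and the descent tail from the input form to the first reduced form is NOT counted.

D = 3453, ⌊√D⌋ = 58
descent: ρ → (23,39,-21)  [lands on river]
river: ρ → (-21,45,17)
river: ρ → (17,57,-3)
river: ρ → (-3,57,17)
river: ρ → (17,45,-21)
river: ρ → (-21,39,23)
river: ρ → (23,53,-7)
river: ρ → (-7,45,51)
river: ρ → (51,57,-1)
river: ρ → (-1,57,51)
river: ρ → (51,45,-7)
river: ρ → (-7,53,23)
ρ-cycle length = 12 (tail of 1 descent step not counted)

12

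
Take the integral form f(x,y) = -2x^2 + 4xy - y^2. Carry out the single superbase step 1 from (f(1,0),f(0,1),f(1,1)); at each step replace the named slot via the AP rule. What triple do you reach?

start (-2,-1,1) = (f(1,0),f(0,1),f(1,1))
replace slot 1: 2·((-1)+1) − (-2) = 2 → (2,-1,1)

2,-1,1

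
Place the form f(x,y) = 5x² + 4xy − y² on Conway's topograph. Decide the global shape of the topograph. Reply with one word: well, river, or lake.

D = b²−4ac = 4² − 4·5·(-1) = 36
D = 6² is a perfect square ⇒ form factors over ℤ ⇒ lakes

lake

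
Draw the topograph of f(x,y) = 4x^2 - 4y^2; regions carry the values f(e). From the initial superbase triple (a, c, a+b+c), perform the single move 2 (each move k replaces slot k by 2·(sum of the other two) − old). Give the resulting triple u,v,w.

start (4,-4,0) = (f(1,0),f(0,1),f(1,1))
replace slot 2: 2·(4+0) − (-4) = 12 → (4,12,0)

4,12,0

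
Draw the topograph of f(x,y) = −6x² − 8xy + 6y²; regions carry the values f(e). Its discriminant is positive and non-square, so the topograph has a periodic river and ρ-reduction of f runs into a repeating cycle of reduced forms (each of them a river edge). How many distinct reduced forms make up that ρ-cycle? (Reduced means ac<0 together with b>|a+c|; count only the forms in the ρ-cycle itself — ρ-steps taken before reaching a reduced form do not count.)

D = 208, ⌊√D⌋ = 14
descent: ρ → (6,8,-6)  [lands on river]
river: ρ → (-6,4,8)
river: ρ → (8,12,-2)
river: ρ → (-2,12,8)
river: ρ → (8,4,-6)
river: ρ → (-6,8,6)
river: ρ → (6,4,-8)
river: ρ → (-8,12,2)
river: ρ → (2,12,-8)
river: ρ → (-8,4,6)
ρ-cycle length = 10 (tail of 1 descent step not counted)

10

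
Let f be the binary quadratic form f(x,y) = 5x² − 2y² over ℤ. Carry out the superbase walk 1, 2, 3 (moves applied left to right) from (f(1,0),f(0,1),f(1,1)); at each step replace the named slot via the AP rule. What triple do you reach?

start (5,-2,3) = (f(1,0),f(0,1),f(1,1))
replace slot 1: 2·((-2)+3) − 5 = -3 → (-3,-2,3)
replace slot 2: 2·((-3)+3) − (-2) = 2 → (-3,2,3)
replace slot 3: 2·((-3)+2) − 3 = -5 → (-3,2,-5)

-3,2,-5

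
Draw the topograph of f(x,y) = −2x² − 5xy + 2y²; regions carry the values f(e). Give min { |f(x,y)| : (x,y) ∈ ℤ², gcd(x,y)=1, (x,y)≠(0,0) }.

descent: ρ → (2,5,-2)  [lands on river]
river: ρ → (-2,3,4)
river: ρ → (4,5,-1)
river: ρ → (-1,5,4)
river: ρ → (4,3,-2)
river: ρ → (-2,5,2)
river: ρ → (2,3,-4)
river: ρ → (-4,5,1)
river: ρ → (1,5,-4)
river: ρ → (-4,3,2)
closes: descent 1, river 10
min |a| on river = 1

1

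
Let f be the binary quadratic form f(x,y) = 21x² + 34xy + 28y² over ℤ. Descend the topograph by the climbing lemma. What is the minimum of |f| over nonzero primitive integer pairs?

translate: b→-8 (≡34 mod 42), so (21,34,28)→(21,-8,15)
flip: (21,-8,15)→(15,8,21)
reduced (well bottom): (15,8,21) with a≤c, −a<b≤a
well minimum = a = 15

15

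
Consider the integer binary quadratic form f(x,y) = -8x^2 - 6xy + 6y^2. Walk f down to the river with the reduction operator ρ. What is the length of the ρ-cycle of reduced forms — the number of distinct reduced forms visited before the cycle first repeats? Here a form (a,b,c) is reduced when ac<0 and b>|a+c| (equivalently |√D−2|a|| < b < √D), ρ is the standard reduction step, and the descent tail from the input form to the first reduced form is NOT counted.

D = 228, ⌊√D⌋ = 15
descent: ρ → (6,6,-8)  [lands on river]
river: ρ → (-8,10,4)
river: ρ → (4,14,-2)
river: ρ → (-2,14,4)
river: ρ → (4,10,-8)
river: ρ → (-8,6,6)
ρ-cycle length = 6 (tail of 1 descent step not counted)

6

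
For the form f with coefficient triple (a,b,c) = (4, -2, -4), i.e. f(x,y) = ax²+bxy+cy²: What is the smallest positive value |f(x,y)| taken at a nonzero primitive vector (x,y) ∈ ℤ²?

descent: ρ → (-4,2,4)  [lands on river]
river: ρ → (4,6,-2)
river: ρ → (-2,6,4)
river: ρ → (4,2,-4)
river: ρ → (-4,6,2)
river: ρ → (2,6,-4)
closes: descent 1, river 6
min |a| on river = 2

2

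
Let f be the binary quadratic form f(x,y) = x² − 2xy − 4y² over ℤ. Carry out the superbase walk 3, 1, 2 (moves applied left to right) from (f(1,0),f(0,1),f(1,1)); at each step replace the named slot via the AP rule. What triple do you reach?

start (1,-4,-5) = (f(1,0),f(0,1),f(1,1))
replace slot 3: 2·(1+(-4)) − (-5) = -1 → (1,-4,-1)
replace slot 1: 2·((-4)+(-1)) − 1 = -11 → (-11,-4,-1)
replace slot 2: 2·((-11)+(-1)) − (-4) = -20 → (-11,-20,-1)

-11,-20,-1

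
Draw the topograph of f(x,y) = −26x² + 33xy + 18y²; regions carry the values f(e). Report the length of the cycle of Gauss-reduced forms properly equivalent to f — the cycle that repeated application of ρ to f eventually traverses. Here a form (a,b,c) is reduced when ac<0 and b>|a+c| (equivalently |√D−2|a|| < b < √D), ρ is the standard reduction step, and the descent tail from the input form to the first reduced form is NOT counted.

D = 2961, ⌊√D⌋ = 54
river: ρ → (18,39,-20)
river: ρ → (-20,41,16)
river: ρ → (16,23,-38)
river: ρ → (-38,53,1)
river: ρ → (1,53,-38)
river: ρ → (-38,23,16)
river: ρ → (16,41,-20)
river: ρ → (-20,39,18)
river: ρ → (18,33,-26)
river: ρ → (-26,19,25)
river: ρ → (25,31,-20)
river: ρ → (-20,49,7)
river: ρ → (7,49,-20)
river: ρ → (-20,31,25)
river: ρ → (25,19,-26)
river: ρ → (-26,33,18)
ρ-cycle length = 16 (tail of 0 descent steps not counted)

16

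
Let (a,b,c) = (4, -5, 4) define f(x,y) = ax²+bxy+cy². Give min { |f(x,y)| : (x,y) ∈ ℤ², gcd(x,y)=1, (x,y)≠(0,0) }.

translate: b→3 (≡-5 mod 8), so (4,-5,4)→(4,3,3)
flip: (4,3,3)→(3,-3,4)
translate: b→3 (≡-3 mod 6), so (3,-3,4)→(3,3,4)
reduced (well bottom): (3,3,4) with a≤c, −a<b≤a
well minimum = a = 3

3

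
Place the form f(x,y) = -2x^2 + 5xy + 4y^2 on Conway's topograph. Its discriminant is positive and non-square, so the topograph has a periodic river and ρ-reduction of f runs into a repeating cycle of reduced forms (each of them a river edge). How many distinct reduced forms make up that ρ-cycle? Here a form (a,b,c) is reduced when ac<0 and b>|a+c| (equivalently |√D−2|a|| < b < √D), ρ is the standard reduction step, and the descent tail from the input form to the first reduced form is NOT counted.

D = 57, ⌊√D⌋ = 7
river: ρ → (4,3,-3)
river: ρ → (-3,3,4)
river: ρ → (4,5,-2)
river: ρ → (-2,7,1)
river: ρ → (1,7,-2)
river: ρ → (-2,5,4)
ρ-cycle length = 6 (tail of 0 descent steps not counted)

6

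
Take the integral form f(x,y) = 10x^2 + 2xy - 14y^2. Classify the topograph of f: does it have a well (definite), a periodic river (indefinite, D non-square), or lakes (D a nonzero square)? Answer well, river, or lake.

D = b²−4ac = 2² − 4·10·(-14) = 564
D > 0 non-square ⇒ indefinite ⇒ periodic river

river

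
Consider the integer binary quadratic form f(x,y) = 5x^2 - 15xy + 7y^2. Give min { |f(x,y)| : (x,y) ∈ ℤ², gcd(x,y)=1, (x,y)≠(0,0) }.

descent: ρ → (7,1,-3)
descent: ρ → (-3,5,5)  [lands on river]
river: ρ → (5,5,-3)
river: ρ → (-3,7,3)
river: ρ → (3,5,-5)
river: ρ → (-5,5,3)
river: ρ → (3,7,-3)
closes: descent 2, river 6
min |a| on river = 3

3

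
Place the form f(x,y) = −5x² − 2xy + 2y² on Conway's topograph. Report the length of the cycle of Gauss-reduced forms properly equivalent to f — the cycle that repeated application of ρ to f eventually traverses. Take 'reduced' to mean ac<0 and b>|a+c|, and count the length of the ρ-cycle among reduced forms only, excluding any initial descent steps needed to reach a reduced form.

D = 44, ⌊√D⌋ = 6
descent: ρ → (2,6,-1)  [lands on river]
river: ρ → (-1,6,2)
ρ-cycle length = 2 (tail of 1 descent step not counted)

2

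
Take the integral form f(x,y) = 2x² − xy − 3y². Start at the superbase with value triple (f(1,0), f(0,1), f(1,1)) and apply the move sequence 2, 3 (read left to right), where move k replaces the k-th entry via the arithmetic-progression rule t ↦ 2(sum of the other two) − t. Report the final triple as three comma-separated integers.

start (2,-3,-2) = (f(1,0),f(0,1),f(1,1))
replace slot 2: 2·(2+(-2)) − (-3) = 3 → (2,3,-2)
replace slot 3: 2·(2+3) − (-2) = 12 → (2,3,12)

2,3,12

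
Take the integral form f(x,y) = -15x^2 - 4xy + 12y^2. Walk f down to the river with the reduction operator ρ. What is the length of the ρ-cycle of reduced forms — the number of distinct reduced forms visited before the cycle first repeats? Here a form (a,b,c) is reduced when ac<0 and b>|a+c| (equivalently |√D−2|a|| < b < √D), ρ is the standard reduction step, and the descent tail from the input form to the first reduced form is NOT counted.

D = 736, ⌊√D⌋ = 27
descent: ρ → (12,4,-15)  [lands on river]
river: ρ → (-15,26,1)
river: ρ → (1,26,-15)
river: ρ → (-15,4,12)
river: ρ → (12,20,-7)
river: ρ → (-7,22,9)
river: ρ → (9,14,-15)
river: ρ → (-15,16,8)
river: ρ → (8,16,-15)
river: ρ → (-15,14,9)
river: ρ → (9,22,-7)
river: ρ → (-7,20,12)
ρ-cycle length = 12 (tail of 1 descent step not counted)

12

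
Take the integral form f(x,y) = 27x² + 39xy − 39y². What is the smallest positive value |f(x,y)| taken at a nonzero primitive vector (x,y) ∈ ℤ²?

river: ρ → (-39,39,27)
river: ρ → (27,69,-9)
river: ρ → (-9,75,3)
river: ρ → (3,75,-9)
river: ρ → (-9,69,27)
river: ρ → (27,39,-39)
closes: descent 0, river 6
min |a| on river = 3

3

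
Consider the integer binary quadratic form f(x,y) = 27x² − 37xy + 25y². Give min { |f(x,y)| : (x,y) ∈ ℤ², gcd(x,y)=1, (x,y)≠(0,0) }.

translate: b→17 (≡-37 mod 54), so (27,-37,25)→(27,17,15)
flip: (27,17,15)→(15,-17,27)
translate: b→13 (≡-17 mod 30), so (15,-17,27)→(15,13,25)
reduced (well bottom): (15,13,25) with a≤c, −a<b≤a
well minimum = a = 15

15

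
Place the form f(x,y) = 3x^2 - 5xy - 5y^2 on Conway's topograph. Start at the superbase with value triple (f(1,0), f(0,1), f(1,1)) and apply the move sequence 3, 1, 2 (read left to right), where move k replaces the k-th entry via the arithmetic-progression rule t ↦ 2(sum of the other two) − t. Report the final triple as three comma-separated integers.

start (3,-5,-7) = (f(1,0),f(0,1),f(1,1))
replace slot 3: 2·(3+(-5)) − (-7) = 3 → (3,-5,3)
replace slot 1: 2·((-5)+3) − 3 = -7 → (-7,-5,3)
replace slot 2: 2·((-7)+3) − (-5) = -3 → (-7,-3,3)

-7,-3,3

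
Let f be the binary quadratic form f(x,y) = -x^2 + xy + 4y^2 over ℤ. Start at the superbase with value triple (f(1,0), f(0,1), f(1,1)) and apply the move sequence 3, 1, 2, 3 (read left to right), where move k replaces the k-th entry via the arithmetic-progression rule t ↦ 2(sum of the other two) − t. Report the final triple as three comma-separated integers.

start (-1,4,4) = (f(1,0),f(0,1),f(1,1))
replace slot 3: 2·((-1)+4) − 4 = 2 → (-1,4,2)
replace slot 1: 2·(4+2) − (-1) = 13 → (13,4,2)
replace slot 2: 2·(13+2) − 4 = 26 → (13,26,2)
replace slot 3: 2·(13+26) − 2 = 76 → (13,26,76)

13,26,76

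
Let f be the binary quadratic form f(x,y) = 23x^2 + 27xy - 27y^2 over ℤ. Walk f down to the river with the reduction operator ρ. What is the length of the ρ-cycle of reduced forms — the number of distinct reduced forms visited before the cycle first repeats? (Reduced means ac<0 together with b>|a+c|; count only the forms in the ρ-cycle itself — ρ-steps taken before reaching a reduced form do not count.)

D = 3213, ⌊√D⌋ = 56
river: ρ → (-27,27,23)
river: ρ → (23,19,-31)
river: ρ → (-31,43,11)
river: ρ → (11,45,-27)
river: ρ → (-27,9,29)
river: ρ → (29,49,-7)
river: ρ → (-7,49,29)
river: ρ → (29,9,-27)
river: ρ → (-27,45,11)
river: ρ → (11,43,-31)
river: ρ → (-31,19,23)
river: ρ → (23,27,-27)
ρ-cycle length = 12 (tail of 0 descent steps not counted)

12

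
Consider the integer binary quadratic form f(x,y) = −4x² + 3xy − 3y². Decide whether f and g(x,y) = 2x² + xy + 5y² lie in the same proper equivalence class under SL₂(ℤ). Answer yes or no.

D₁ = -39, D₂ = -39
f is negative-definite; reduce −f:
−f: flip: (4,-3,3)→(3,3,4)
−f: reduced (well bottom): (3,3,4) with a≤c, −a<b≤a
flip sign back: reduced form of f is (-3,-3,-4)
g: reduced (well bottom): (2,1,5) with a≤c, −a<b≤a
reduced forms (-3, -3, -4) vs (2, 1, 5) ⇒ inequivalent

no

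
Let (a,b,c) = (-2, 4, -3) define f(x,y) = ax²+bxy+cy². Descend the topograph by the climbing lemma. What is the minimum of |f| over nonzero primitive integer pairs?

translate: b→0 (≡-4 mod 4), so (2,-4,3)→(2,0,1)
flip: (2,0,1)→(1,0,2)
reduced (well bottom): (1,0,2) with a≤c, −a<b≤a
well minimum |f| = |-1| = 1 (negative-definite)

1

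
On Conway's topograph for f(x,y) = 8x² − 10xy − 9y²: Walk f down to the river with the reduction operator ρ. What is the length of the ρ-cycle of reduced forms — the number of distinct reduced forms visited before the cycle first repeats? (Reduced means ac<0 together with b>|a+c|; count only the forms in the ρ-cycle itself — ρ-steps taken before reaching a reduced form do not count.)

D = 388, ⌊√D⌋ = 19
descent: ρ → (-9,10,8)  [lands on river]
river: ρ → (8,6,-11)
river: ρ → (-11,16,3)
river: ρ → (3,14,-16)
river: ρ → (-16,18,1)
river: ρ → (1,18,-16)
river: ρ → (-16,14,3)
river: ρ → (3,16,-11)
river: ρ → (-11,6,8)
river: ρ → (8,10,-9)
river: ρ → (-9,8,9)
river: ρ → (9,10,-8)
river: ρ → (-8,6,11)
river: ρ → (11,16,-3)
river: ρ → (-3,14,16)
river: ρ → (16,18,-1)
river: ρ → (-1,18,16)
river: ρ → (16,14,-3)
river: ρ → (-3,16,11)
river: ρ → (11,6,-8)
river: ρ → (-8,10,9)
river: ρ → (9,8,-9)
ρ-cycle length = 22 (tail of 1 descent step not counted)

22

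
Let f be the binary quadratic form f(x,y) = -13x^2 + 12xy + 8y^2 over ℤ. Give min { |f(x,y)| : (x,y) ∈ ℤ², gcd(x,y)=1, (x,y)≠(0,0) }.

river: ρ → (8,20,-5)
river: ρ → (-5,20,8)
river: ρ → (8,12,-13)
river: ρ → (-13,14,7)
river: ρ → (7,14,-13)
river: ρ → (-13,12,8)
closes: descent 0, river 6
min |a| on river = 5

5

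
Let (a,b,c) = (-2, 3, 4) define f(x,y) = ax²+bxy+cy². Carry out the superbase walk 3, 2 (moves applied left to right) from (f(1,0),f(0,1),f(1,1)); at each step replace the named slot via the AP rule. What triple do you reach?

start (-2,4,5) = (f(1,0),f(0,1),f(1,1))
replace slot 3: 2·((-2)+4) − 5 = -1 → (-2,4,-1)
replace slot 2: 2·((-2)+(-1)) − 4 = -10 → (-2,-10,-1)

-2,-10,-1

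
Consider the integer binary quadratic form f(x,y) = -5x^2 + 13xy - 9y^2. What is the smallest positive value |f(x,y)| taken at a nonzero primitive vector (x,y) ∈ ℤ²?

translate: b→-3 (≡-13 mod 10), so (5,-13,9)→(5,-3,1)
flip: (5,-3,1)→(1,3,5)
translate: b→1 (≡3 mod 2), so (1,3,5)→(1,1,3)
reduced (well bottom): (1,1,3) with a≤c, −a<b≤a
well minimum |f| = |-1| = 1 (negative-definite)

1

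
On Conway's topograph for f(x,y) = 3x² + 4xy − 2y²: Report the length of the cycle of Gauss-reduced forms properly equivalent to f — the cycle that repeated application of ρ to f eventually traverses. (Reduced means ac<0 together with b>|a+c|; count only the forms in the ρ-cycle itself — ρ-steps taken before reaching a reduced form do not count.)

D = 40, ⌊√D⌋ = 6
river: ρ → (-2,4,3)
river: ρ → (3,2,-3)
river: ρ → (-3,4,2)
river: ρ → (2,4,-3)
river: ρ → (-3,2,3)
river: ρ → (3,4,-2)
ρ-cycle length = 6 (tail of 0 descent steps not counted)

6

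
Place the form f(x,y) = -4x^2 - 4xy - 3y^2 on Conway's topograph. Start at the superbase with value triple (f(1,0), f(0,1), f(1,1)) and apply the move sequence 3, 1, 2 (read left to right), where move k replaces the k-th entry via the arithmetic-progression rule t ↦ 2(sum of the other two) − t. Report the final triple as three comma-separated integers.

start (-4,-3,-11) = (f(1,0),f(0,1),f(1,1))
replace slot 3: 2·((-4)+(-3)) − (-11) = -3 → (-4,-3,-3)
replace slot 1: 2·((-3)+(-3)) − (-4) = -8 → (-8,-3,-3)
replace slot 2: 2·((-8)+(-3)) − (-3) = -19 → (-8,-19,-3)

-8,-19,-3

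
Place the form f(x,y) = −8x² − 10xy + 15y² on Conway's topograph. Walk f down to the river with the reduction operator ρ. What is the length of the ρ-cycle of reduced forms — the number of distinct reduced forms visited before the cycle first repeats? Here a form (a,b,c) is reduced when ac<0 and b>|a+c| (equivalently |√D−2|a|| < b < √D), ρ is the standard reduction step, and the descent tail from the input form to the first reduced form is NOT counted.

D = 580, ⌊√D⌋ = 24
descent: ρ → (15,10,-8)  [lands on river]
river: ρ → (-8,22,3)
river: ρ → (3,20,-15)
river: ρ → (-15,10,8)
river: ρ → (8,22,-3)
river: ρ → (-3,20,15)
ρ-cycle length = 6 (tail of 1 descent step not counted)

6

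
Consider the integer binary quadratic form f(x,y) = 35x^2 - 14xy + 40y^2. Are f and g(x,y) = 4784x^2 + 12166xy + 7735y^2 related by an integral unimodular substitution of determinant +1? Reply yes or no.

D₁ = -5404, D₂ = -5404
f: reduced (well bottom): (35,-14,40) with a≤c, −a<b≤a
g: translate: b→2598 (≡12166 mod 9568), so (4784,12166,7735)→(4784,2598,353)
g: flip: (4784,2598,353)→(353,-2598,4784)
g: translate: b→226 (≡-2598 mod 706), so (353,-2598,4784)→(353,226,40)
g: flip: (353,226,40)→(40,-226,353)
g: translate: b→14 (≡-226 mod 80), so (40,-226,353)→(40,14,35)
g: flip: (40,14,35)→(35,-14,40)
g: reduced (well bottom): (35,-14,40) with a≤c, −a<b≤a
reduced forms (35, -14, 40) vs (35, -14, 40) ⇒ equivalent

yes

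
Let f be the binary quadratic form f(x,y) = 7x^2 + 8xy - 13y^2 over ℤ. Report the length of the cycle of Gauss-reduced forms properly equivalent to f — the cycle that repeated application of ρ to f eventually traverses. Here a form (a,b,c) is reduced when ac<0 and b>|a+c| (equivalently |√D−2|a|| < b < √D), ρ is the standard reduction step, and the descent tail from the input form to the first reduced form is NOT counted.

D = 428, ⌊√D⌋ = 20
river: ρ → (-13,18,2)
river: ρ → (2,18,-13)
river: ρ → (-13,8,7)
river: ρ → (7,20,-1)
river: ρ → (-1,20,7)
river: ρ → (7,8,-13)
ρ-cycle length = 6 (tail of 0 descent steps not counted)

6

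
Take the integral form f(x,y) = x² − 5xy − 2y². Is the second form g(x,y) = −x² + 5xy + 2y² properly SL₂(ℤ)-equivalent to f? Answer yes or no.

D₁ = 33, D₂ = 33
river cycle of f (length 4): (-2, 5, 1), (1, 5, -2), (-2, 3, 3), (3, 3, -2)
river cycle of g (length 4): (2, 3, -3), (-3, 3, 2), (2, 5, -1), (-1, 5, 2)
cycles differ ⇒ inequivalent

no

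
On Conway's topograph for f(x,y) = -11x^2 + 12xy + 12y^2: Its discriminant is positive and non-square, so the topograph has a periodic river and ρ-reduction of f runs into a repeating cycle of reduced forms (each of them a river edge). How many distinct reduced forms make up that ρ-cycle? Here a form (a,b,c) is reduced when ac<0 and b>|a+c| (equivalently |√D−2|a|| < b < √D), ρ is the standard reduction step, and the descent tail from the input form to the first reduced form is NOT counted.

D = 672, ⌊√D⌋ = 25
river: ρ → (12,12,-11)
river: ρ → (-11,10,13)
river: ρ → (13,16,-8)
river: ρ → (-8,16,13)
river: ρ → (13,10,-11)
river: ρ → (-11,12,12)
ρ-cycle length = 6 (tail of 0 descent steps not counted)

6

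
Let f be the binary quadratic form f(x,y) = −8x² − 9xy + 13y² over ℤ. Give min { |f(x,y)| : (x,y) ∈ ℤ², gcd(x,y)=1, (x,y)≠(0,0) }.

descent: ρ → (13,9,-8)  [lands on river]
river: ρ → (-8,7,14)
river: ρ → (14,21,-1)
river: ρ → (-1,21,14)
river: ρ → (14,7,-8)
river: ρ → (-8,9,13)
river: ρ → (13,17,-4)
river: ρ → (-4,15,17)
river: ρ → (17,19,-2)
river: ρ → (-2,21,7)
river: ρ → (7,21,-2)
river: ρ → (-2,19,17)
river: ρ → (17,15,-4)
river: ρ → (-4,17,13)
closes: descent 1, river 14
min |a| on river = 1

1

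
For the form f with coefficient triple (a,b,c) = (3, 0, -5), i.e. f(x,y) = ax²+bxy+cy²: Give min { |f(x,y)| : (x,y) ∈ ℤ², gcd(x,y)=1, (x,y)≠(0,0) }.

descent: ρ → (-5,0,3)
descent: ρ → (3,6,-2)  [lands on river]
river: ρ → (-2,6,3)
closes: descent 2, river 2
min |a| on river = 2

2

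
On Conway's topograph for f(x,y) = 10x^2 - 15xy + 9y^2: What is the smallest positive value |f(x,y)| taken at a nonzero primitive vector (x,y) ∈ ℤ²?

translate: b→5 (≡-15 mod 20), so (10,-15,9)→(10,5,4)
flip: (10,5,4)→(4,-5,10)
translate: b→3 (≡-5 mod 8), so (4,-5,10)→(4,3,9)
reduced (well bottom): (4,3,9) with a≤c, −a<b≤a
well minimum = a = 4

4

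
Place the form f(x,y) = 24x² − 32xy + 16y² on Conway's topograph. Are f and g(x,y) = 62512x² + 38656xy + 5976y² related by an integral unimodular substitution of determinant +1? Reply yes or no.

D₁ = -512, D₂ = -512
f: translate: b→16 (≡-32 mod 48), so (24,-32,16)→(24,16,8)
f: flip: (24,16,8)→(8,-16,24)
f: translate: b→0 (≡-16 mod 16), so (8,-16,24)→(8,0,16)
f: reduced (well bottom): (8,0,16) with a≤c, −a<b≤a
g: flip: (62512,38656,5976)→(5976,-38656,62512)
g: translate: b→-2800 (≡-38656 mod 11952), so (5976,-38656,62512)→(5976,-2800,328)
g: flip: (5976,-2800,328)→(328,2800,5976)
g: translate: b→176 (≡2800 mod 656), so (328,2800,5976)→(328,176,24)
g: flip: (328,176,24)→(24,-176,328)
g: translate: b→16 (≡-176 mod 48), so (24,-176,328)→(24,16,8)
g: flip: (24,16,8)→(8,-16,24)
g: translate: b→0 (≡-16 mod 16), so (8,-16,24)→(8,0,16)
g: reduced (well bottom): (8,0,16) with a≤c, −a<b≤a
reduced forms (8, 0, 16) vs (8, 0, 16) ⇒ equivalent

yes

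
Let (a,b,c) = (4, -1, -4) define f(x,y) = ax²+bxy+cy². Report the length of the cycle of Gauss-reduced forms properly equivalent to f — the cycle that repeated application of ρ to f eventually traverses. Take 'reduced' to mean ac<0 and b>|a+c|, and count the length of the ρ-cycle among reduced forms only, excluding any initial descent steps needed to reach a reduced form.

D = 65, ⌊√D⌋ = 8
descent: ρ → (-4,1,4)  [lands on river]
river: ρ → (4,7,-1)
river: ρ → (-1,7,4)
river: ρ → (4,1,-4)
river: ρ → (-4,7,1)
river: ρ → (1,7,-4)
ρ-cycle length = 6 (tail of 1 descent step not counted)

6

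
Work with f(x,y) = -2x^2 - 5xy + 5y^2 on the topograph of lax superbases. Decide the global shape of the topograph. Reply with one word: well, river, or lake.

D = b²−4ac = (-5)² − 4·(-2)·5 = 65
D > 0 non-square ⇒ indefinite ⇒ periodic river

river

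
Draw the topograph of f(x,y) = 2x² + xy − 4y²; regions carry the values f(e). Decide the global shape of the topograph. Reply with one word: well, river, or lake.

D = b²−4ac = 1² − 4·2·(-4) = 33
D > 0 non-square ⇒ indefinite ⇒ periodic river

river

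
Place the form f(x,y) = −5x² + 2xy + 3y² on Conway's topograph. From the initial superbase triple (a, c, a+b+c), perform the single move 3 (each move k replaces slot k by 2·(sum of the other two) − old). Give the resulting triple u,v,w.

start (-5,3,0) = (f(1,0),f(0,1),f(1,1))
replace slot 3: 2·((-5)+3) − 0 = -4 → (-5,3,-4)

-5,3,-4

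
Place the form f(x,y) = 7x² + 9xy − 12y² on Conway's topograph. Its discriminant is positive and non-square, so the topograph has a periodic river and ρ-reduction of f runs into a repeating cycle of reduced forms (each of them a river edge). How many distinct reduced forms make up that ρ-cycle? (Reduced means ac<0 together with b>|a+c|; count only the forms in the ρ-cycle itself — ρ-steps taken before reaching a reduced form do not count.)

D = 417, ⌊√D⌋ = 20
river: ρ → (-12,15,4)
river: ρ → (4,17,-8)
river: ρ → (-8,15,6)
river: ρ → (6,9,-14)
river: ρ → (-14,19,1)
river: ρ → (1,19,-14)
river: ρ → (-14,9,6)
river: ρ → (6,15,-8)
river: ρ → (-8,17,4)
river: ρ → (4,15,-12)
river: ρ → (-12,9,7)
river: ρ → (7,19,-2)
river: ρ → (-2,17,16)
river: ρ → (16,15,-3)
river: ρ → (-3,15,16)
river: ρ → (16,17,-2)
river: ρ → (-2,19,7)
river: ρ → (7,9,-12)
ρ-cycle length = 18 (tail of 0 descent steps not counted)

18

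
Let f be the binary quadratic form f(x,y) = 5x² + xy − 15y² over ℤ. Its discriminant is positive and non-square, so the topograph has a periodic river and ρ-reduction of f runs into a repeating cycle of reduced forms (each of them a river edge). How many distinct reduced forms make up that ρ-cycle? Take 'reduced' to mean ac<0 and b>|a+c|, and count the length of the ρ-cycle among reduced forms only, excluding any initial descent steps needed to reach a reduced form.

D = 301, ⌊√D⌋ = 17
descent: ρ → (-15,-1,5)
descent: ρ → (5,11,-9)  [lands on river]
river: ρ → (-9,7,7)
river: ρ → (7,7,-9)
river: ρ → (-9,11,5)
river: ρ → (5,9,-11)
river: ρ → (-11,13,3)
river: ρ → (3,17,-1)
river: ρ → (-1,17,3)
river: ρ → (3,13,-11)
river: ρ → (-11,9,5)
ρ-cycle length = 10 (tail of 2 descent steps not counted)

10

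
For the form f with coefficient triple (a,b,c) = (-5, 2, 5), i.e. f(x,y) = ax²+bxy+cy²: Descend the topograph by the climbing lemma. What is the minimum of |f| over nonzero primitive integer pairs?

river: ρ → (5,8,-2)
river: ρ → (-2,8,5)
river: ρ → (5,2,-5)
river: ρ → (-5,8,2)
river: ρ → (2,8,-5)
river: ρ → (-5,2,5)
closes: descent 0, river 6
min |a| on river = 2

2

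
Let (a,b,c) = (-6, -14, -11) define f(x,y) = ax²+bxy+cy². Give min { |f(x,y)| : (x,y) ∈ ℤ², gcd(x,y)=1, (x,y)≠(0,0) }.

translate: b→2 (≡14 mod 12), so (6,14,11)→(6,2,3)
flip: (6,2,3)→(3,-2,6)
reduced (well bottom): (3,-2,6) with a≤c, −a<b≤a
well minimum |f| = |-3| = 3 (negative-definite)

3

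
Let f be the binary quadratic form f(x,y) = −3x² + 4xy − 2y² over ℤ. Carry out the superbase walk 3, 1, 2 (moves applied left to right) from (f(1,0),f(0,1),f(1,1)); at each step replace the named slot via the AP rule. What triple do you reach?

start (-3,-2,-1) = (f(1,0),f(0,1),f(1,1))
replace slot 3: 2·((-3)+(-2)) − (-1) = -9 → (-3,-2,-9)
replace slot 1: 2·((-2)+(-9)) − (-3) = -19 → (-19,-2,-9)
replace slot 2: 2·((-19)+(-9)) − (-2) = -54 → (-19,-54,-9)

-19,-54,-9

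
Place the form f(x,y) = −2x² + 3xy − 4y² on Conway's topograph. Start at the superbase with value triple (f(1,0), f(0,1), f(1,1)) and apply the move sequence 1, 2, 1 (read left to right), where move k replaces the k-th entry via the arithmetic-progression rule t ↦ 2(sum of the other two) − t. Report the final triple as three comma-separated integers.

start (-2,-4,-3) = (f(1,0),f(0,1),f(1,1))
replace slot 1: 2·((-4)+(-3)) − (-2) = -12 → (-12,-4,-3)
replace slot 2: 2·((-12)+(-3)) − (-4) = -26 → (-12,-26,-3)
replace slot 1: 2·((-26)+(-3)) − (-12) = -46 → (-46,-26,-3)

-46,-26,-3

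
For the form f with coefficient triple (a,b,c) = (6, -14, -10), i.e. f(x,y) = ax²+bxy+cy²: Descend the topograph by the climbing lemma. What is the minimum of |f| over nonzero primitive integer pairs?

descent: ρ → (-10,14,6)  [lands on river]
river: ρ → (6,10,-14)
river: ρ → (-14,18,2)
river: ρ → (2,18,-14)
river: ρ → (-14,10,6)
river: ρ → (6,14,-10)
river: ρ → (-10,6,10)
river: ρ → (10,14,-6)
river: ρ → (-6,10,14)
river: ρ → (14,18,-2)
river: ρ → (-2,18,14)
river: ρ → (14,10,-6)
river: ρ → (-6,14,10)
river: ρ → (10,6,-10)
closes: descent 1, river 14
min |a| on river = 2

2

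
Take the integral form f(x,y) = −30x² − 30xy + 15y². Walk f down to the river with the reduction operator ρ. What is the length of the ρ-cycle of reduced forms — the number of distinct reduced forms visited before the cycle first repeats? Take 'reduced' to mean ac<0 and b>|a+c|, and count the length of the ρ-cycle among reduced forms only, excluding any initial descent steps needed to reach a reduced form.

D = 2700, ⌊√D⌋ = 51
descent: ρ → (15,30,-30)  [lands on river]
river: ρ → (-30,30,15)
ρ-cycle length = 2 (tail of 1 descent step not counted)

2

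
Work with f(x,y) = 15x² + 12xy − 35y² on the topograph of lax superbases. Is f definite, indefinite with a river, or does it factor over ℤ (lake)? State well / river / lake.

D = b²−4ac = 12² − 4·15·(-35) = 2244
D > 0 non-square ⇒ indefinite ⇒ periodic river

river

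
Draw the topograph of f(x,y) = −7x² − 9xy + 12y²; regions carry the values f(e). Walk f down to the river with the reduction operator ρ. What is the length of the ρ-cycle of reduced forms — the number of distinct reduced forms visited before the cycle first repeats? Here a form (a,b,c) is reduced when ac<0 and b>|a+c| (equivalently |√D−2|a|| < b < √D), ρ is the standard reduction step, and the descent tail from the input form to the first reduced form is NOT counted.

D = 417, ⌊√D⌋ = 20
descent: ρ → (12,9,-7)  [lands on river]
river: ρ → (-7,19,2)
river: ρ → (2,17,-16)
river: ρ → (-16,15,3)
river: ρ → (3,15,-16)
river: ρ → (-16,17,2)
river: ρ → (2,19,-7)
river: ρ → (-7,9,12)
river: ρ → (12,15,-4)
river: ρ → (-4,17,8)
river: ρ → (8,15,-6)
river: ρ → (-6,9,14)
river: ρ → (14,19,-1)
river: ρ → (-1,19,14)
river: ρ → (14,9,-6)
river: ρ → (-6,15,8)
river: ρ → (8,17,-4)
river: ρ → (-4,15,12)
ρ-cycle length = 18 (tail of 1 descent step not counted)

18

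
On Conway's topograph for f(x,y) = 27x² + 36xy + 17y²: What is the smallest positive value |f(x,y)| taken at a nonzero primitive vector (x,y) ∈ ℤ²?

translate: b→-18 (≡36 mod 54), so (27,36,17)→(27,-18,8)
flip: (27,-18,8)→(8,18,27)
translate: b→2 (≡18 mod 16), so (8,18,27)→(8,2,17)
reduced (well bottom): (8,2,17) with a≤c, −a<b≤a
well minimum = a = 8

8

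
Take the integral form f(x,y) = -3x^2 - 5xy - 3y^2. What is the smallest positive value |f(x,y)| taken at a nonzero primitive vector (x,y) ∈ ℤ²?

translate: b→-1 (≡5 mod 6), so (3,5,3)→(3,-1,1)
flip: (3,-1,1)→(1,1,3)
reduced (well bottom): (1,1,3) with a≤c, −a<b≤a
well minimum |f| = |-1| = 1 (negative-definite)

1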